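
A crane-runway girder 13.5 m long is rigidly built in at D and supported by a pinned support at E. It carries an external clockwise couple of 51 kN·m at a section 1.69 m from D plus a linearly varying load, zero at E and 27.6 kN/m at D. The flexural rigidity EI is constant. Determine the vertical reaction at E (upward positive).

Choose R_E as the redundant. The primary structure is the cantilever fixed at D.
Free-end deflection of the primary structure under the applied loading (downward +):
  clockwise couple 51 at a = 1.69: M₀a(2L − a)/(2EI) = 1091/EI
  triangular load, peak 27.6 at the fixed end: w₀L⁴/(30EI) = 30558/EI
  δ_0 = 31649/EI
Flexibility coefficient — unit upward force at E: δ_{EE} = L³/(3EI) = 820.1/EI.
The prop prevents deflection at E: R_E = δ_0/δ_{EE} = 31649/820.1 = 38.59 kN.

R_E = 38.59 kN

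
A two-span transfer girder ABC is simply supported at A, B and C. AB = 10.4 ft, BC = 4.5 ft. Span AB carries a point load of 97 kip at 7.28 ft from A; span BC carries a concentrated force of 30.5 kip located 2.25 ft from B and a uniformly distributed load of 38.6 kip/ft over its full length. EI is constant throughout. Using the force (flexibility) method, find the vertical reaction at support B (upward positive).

Insert a hinge at B; M_B is the redundant, and each span becomes simply supported.
Rotations at B on the released spans (each span's end-slope, ×1/EI):
  span AB: point load 97 at a = 7.28: Pab(L + a)/(6LEI) = 624.2/EI
  span BC: point load 30.5 at a = 2.25: Pab(L + b)/(6LEI) = 38.6/EI
  span BC: UDL 38.6: wL³/(24EI) = 146.6/EI
  relative rotation θ_0 = (624.2 + 185.2)/EI = 809.4/EI
A unit hogging moment at B produces rotation L₁/(3EI) + L₂/(3EI) = 4.967/EI.
Slope continuity at B: θ_0 = M_B·4.967/EI, so M_B = 809.4/4.967 = 163 kip·ft (hogging).
Span AB, ΣM about A with M_B applied at B: R_B^{AB}·10.4 = 706.2 + 163, so R_B^{AB} = 83.57 kip and R_A = 97 − 83.57 = 13.43 kip.
Span BC, ΣM about C: R_B^{BC}·4.5 = 459.4 + 163, so R_B^{BC} = 138.3 kip and R_C = 204.2 − 138.3 = 65.88 kip.
R_B = 83.57 + 138.3 = 221.9 kip.

R_B = 221.9 kip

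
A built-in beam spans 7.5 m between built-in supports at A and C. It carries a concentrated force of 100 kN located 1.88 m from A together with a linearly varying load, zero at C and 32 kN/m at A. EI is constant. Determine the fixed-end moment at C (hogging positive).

Release both end moments; the primary structure is a simply-supported span AC with redundants M_A and M_C.
On the primary (simply-supported) span, the end slopes from the loading are:
  at A: point load 100 at a = 1.88: Pab(L + b)/(6LEI) = 308/EI
  at C: point load 100 at a = 1.88: Pab(L + a)/(6LEI) = 220.2/EI
  at A: triangular load, peak 32: w₀L³/(45EI) = 300/EI
  at C: triangular load, peak 32: 7w₀L³/(360EI) = 262.5/EI
  θ_A0 = 608/EI,  θ_C0 = 482.7/EI
Flexibility coefficients: a unit moment at one end gives L/(3EI) there and L/(6EI) at the far end, so f₁₁ = f₂₂ = 2.5/EI and f₁₂ = f₂₁ = 1.25/EI.
Compatibility — zero rotation at each built-in end:
  2.5 M_A + 1.25 M_C = 608
  1.25 M_A + 2.5 M_C = 482.7
Solving the pair gives M_A = 195.6 kN·m and M_C = 95.31 kN·m (hogging).

M_C = 95.31 kN·m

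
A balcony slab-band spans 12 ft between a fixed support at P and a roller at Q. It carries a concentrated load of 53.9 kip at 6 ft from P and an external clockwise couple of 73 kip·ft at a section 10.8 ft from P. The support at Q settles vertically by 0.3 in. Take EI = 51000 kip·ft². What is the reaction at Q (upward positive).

R_Q = 23.66 kip

Release the roller at Q. Primary structure: cantilever fixed at P.
Deflection at Q on the released cantilever, summing each load's contribution:
  point load 53.9 at a = 6: Pa²(3L − a)/(6EI) = 9702/EI
  clockwise couple 73 at a = 10.8: M₀a(2L − a)/(2EI) = 5203/EI
  δ_0 = 14905/EI
Flexibility coefficient — unit upward force at Q: δ_{QQ} = L³/(3EI) = 576/EI.
With EI = 51000 kip·ft²: δ_0 = 0.29226 ft and δ_{QQ} = 0.011294 ft/kip.
Compatibility — the beam at Q must follow the support down by 0.025 ft: δ_0 − R_Q·δ_{QQ} = 0.025, so R_Q = (0.29226 − 0.025)/0.011294 = 23.66 kip.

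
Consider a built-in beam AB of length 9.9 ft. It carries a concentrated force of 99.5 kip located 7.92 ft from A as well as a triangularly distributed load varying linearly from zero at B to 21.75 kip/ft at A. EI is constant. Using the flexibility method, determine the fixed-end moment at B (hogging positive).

M_B = 197.1 kip·ft

Release both end moments; the primary structure is a simply-supported span AB with redundants M_A and M_B.
On the primary (simply-supported) span, the end slopes from the loading are:
  at A: point load 99.5 at a = 7.92: Pab(L + b)/(6LEI) = 312.1/EI
  at B: point load 99.5 at a = 7.92: Pab(L + a)/(6LEI) = 468.1/EI
  at A: triangular load, peak 21.75: w₀L³/(45EI) = 469/EI
  at B: triangular load, peak 21.75: 7w₀L³/(360EI) = 410.4/EI
  θ_A0 = 781/EI,  θ_B0 = 878.5/EI
Flexibility coefficients: a unit moment at one end gives L/(3EI) there and L/(6EI) at the far end, so f₁₁ = f₂₂ = 3.3/EI and f₁₂ = f₂₁ = 1.65/EI.
Compatibility — zero rotation at each built-in end:
  3.3 M_A + 1.65 M_B = 781
  1.65 M_A + 3.3 M_B = 878.5
Solving the pair gives M_A = 138.1 kip·ft and M_B = 197.1 kip·ft (hogging).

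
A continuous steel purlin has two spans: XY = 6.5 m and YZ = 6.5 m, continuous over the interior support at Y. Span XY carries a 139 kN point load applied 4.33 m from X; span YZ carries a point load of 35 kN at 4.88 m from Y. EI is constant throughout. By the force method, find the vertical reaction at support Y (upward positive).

R_Y = 131.2 kN

Release continuity at Y by inserting a hinge; the redundant is the internal moment M_Y. The primary structure is two simply-supported spans XY and YZ.
Discontinuity in slope at Y on the released structure — sum the simple-span end rotations:
  span XY: point load 139 at a = 4.33: Pab(L + a)/(6LEI) = 362.7/EI
  span YZ: point load 35 at a = 4.88: Pab(L + b)/(6LEI) = 57.61/EI
  relative rotation θ_0 = (362.7 + 57.61)/EI = 420.3/EI
A unit hogging moment at Y produces rotation L₁/(3EI) + L₂/(3EI) = 4.333/EI.
Slope continuity at Y: θ_0 = M_Y·4.333/EI, so M_Y = 420.3/4.333 = 96.99 kN·m (hogging).
Span XY, ΣM about X with M_Y applied at Y: R_Y^{XY}·6.5 = 601.9 + 96.99, so R_Y^{XY} = 107.5 kN and R_X = 139 − 107.5 = 31.48 kN.
Span YZ, ΣM about Z: R_Y^{YZ}·6.5 = 56.7 + 96.99, so R_Y^{YZ} = 23.64 kN and R_Z = 35 − 23.64 = 11.36 kN.
R_Y = 107.5 + 23.64 = 131.2 kN.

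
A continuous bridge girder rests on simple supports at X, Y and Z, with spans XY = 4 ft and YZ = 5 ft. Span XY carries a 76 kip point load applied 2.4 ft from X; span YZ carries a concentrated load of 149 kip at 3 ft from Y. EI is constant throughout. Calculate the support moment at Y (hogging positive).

M_Y = 95.47 kip·ft

Release continuity at Y by inserting a hinge; the redundant is the internal moment M_Y. The primary structure is two simply-supported spans XY and YZ.
End slopes at the hinge Y, treating each span as simply supported:
  span XY: point load 76 at a = 2.4: Pab(L + a)/(6LEI) = 77.82/EI
  span YZ: point load 149 at a = 3: Pab(L + b)/(6LEI) = 208.6/EI
  relative rotation θ_0 = (77.82 + 208.6)/EI = 286.4/EI
A unit hogging moment at Y produces rotation L₁/(3EI) + L₂/(3EI) = 3/EI.
Slope continuity at Y: θ_0 = M_Y·3/EI, so M_Y = 286.4/3 = 95.47 kip·ft (hogging).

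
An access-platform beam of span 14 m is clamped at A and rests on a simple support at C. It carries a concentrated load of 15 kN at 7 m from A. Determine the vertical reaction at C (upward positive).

Choose R_C as the redundant. The primary structure is the cantilever fixed at A.
Downward deflection at the released point C due to the loads:
  point load 15 at a = 7: Pa²(3L − a)/(6EI) = 4288/EI
Tip deflection under a unit load at C: L³/(3EI) = 914.7/EI.
The prop prevents deflection at C: R_C = δ_0/δ_{CC} = 4288/914.7 = 4.688 kN.

R_C = 4.688 kN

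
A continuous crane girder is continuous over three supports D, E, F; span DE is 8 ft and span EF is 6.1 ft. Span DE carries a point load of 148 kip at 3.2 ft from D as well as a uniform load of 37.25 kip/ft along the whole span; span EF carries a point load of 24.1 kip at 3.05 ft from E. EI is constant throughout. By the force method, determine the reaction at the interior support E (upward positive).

R_E = 305.2 kip

Release continuity at E by inserting a hinge; the redundant is the internal moment M_E. The primary structure is two simply-supported spans DE and EF.
End slopes at the hinge E, treating each span as simply supported:
  span DE: point load 148 at a = 3.2: Pab(L + a)/(6LEI) = 530.4/EI
  span DE: UDL 37.25: wL³/(24EI) = 794.7/EI
  span EF: point load 24.1 at a = 3.05: Pab(L + b)/(6LEI) = 56.05/EI
  relative rotation θ_0 = (1325 + 56.05)/EI = 1381/EI
A unit hogging moment at E produces rotation L₁/(3EI) + L₂/(3EI) = 4.7/EI.
Compatibility: M_E·(L₁+L₂)/(3EI) = θ_0, giving M_E = 293.9 kip·ft (hogging).
Span DE, ΣM about D with M_E applied at E: R_E^{DE}·8 = 1666 + 293.9, so R_E^{DE} = 244.9 kip and R_D = 446 − 244.9 = 201.1 kip.
Span EF, ΣM about F: R_E^{EF}·6.1 = 73.5 + 293.9, so R_E^{EF} = 60.22 kip and R_F = 24.1 − 60.22 = -36.12 kip.
R_E = 244.9 + 60.22 = 305.2 kip.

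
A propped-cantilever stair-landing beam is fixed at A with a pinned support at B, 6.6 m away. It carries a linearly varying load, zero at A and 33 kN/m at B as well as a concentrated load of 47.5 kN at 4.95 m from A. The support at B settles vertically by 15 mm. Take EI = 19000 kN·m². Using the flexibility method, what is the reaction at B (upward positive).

Release the roller at B. Primary structure: cantilever fixed at A.
Primary-structure tip deflection at B by superposition:
  triangular load, peak 33 at the free end: 11w₀L⁴/(120EI) = 5740/EI
  point load 47.5 at a = 4.95: Pa²(3L − a)/(6EI) = 2881/EI
  δ_0 = 8620/EI
Flexibility coefficient — unit upward force at B: δ_{BB} = L³/(3EI) = 95.83/EI.
With EI = 19000 kN·m²: δ_0 = 0.45371 m and δ_{BB} = 0.005044 m/kN.
Compatibility — the beam at B must follow the support down by 0.015 m: δ_0 − R_B·δ_{BB} = 0.015, so R_B = (0.45371 − 0.015)/0.005044 = 86.98 kN.

R_B = 86.98 kN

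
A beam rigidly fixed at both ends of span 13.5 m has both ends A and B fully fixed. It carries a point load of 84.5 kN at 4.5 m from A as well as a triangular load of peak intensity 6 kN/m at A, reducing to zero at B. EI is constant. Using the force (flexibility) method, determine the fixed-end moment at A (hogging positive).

Release both end moments; the primary structure is a simply-supported span AB with redundants M_A and M_B.
On the primary (simply-supported) span, the end slopes from the loading are:
  at A: point load 84.5 at a = 4.5: Pab(L + b)/(6LEI) = 950.6/EI
  at B: point load 84.5 at a = 4.5: Pab(L + a)/(6LEI) = 760.5/EI
  at A: triangular load, peak 6: w₀L³/(45EI) = 328.1/EI
  at B: triangular load, peak 6: 7w₀L³/(360EI) = 287/EI
  θ_A0 = 1279/EI,  θ_B0 = 1048/EI
Flexibility coefficients: a unit moment at one end gives L/(3EI) there and L/(6EI) at the far end, so f₁₁ = f₂₂ = 4.5/EI and f₁₂ = f₂₁ = 2.25/EI.
Compatibility — zero rotation at each built-in end:
  4.5 M_A + 2.25 M_B = 1279
  2.25 M_A + 4.5 M_B = 1048
Solving the pair gives M_A = 223.7 kN·m and M_B = 121 kN·m (hogging).

M_A = 223.7 kN·m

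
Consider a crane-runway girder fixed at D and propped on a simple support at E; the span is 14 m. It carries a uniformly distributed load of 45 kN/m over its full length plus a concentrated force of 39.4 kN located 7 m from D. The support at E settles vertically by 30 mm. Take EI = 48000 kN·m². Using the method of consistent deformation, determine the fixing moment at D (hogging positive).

Release the roller at E. Primary structure: cantilever fixed at D.
Downward deflection at the released point E due to the loads:
  UDL 45: wL⁴/(8EI) = 216090/EI
  point load 39.4 at a = 7: Pa²(3L − a)/(6EI) = 11262/EI
  δ_0 = 227352/EI
Flexibility coefficient — unit upward force at E: δ_{EE} = L³/(3EI) = 914.7/EI.
With EI = 48000 kN·m²: δ_0 = 4.7365 m and δ_{EE} = 0.019056 m/kN.
Compatibility — the beam at E must follow the support down by 0.03 m: δ_0 − R_E·δ_{EE} = 0.03, so R_E = (4.7365 − 0.03)/0.019056 = 247 kN.
Moment equilibrium about D: M_D = Σ(load moments about D) − R_E·L = 4686 − 247×14 = 1228 kN·m.

M_D = 1228 kN·m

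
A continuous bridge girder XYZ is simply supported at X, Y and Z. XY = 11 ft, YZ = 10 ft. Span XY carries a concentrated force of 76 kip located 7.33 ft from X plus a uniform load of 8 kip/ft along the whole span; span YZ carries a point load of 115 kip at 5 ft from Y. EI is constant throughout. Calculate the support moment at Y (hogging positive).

Release continuity at Y by inserting a hinge; the redundant is the internal moment M_Y. The primary structure is two simply-supported spans XY and YZ.
Discontinuity in slope at Y on the released structure — sum the simple-span end rotations:
  span XY: point load 76 at a = 7.33: Pab(L + a)/(6LEI) = 567.8/EI
  span XY: UDL 8: wL³/(24EI) = 443.7/EI
  span YZ: point load 115 at a = 5: Pab(L + b)/(6LEI) = 718.8/EI
  relative rotation θ_0 = (1011 + 718.8)/EI = 1730/EI
A unit hogging moment at Y produces rotation L₁/(3EI) + L₂/(3EI) = 7/EI.
Compatibility: M_Y·(L₁+L₂)/(3EI) = θ_0, giving M_Y = 247.2 kip·ft (hogging).

M_Y = 247.2 kip·ft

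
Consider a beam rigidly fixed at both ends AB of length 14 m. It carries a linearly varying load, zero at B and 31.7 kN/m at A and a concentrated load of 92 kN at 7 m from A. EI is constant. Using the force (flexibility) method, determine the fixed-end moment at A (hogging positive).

Release both end moments; the primary structure is a simply-supported span AB with redundants M_A and M_B.
Simple-span end rotations at A and B under the given loads:
  at A: triangular load, peak 31.7: w₀L³/(45EI) = 1933/EI
  at B: triangular load, peak 31.7: 7w₀L³/(360EI) = 1691/EI
  at A: point load 92 at a = 7: Pab(L + b)/(6LEI) = 1127/EI
  at B: point load 92 at a = 7: Pab(L + a)/(6LEI) = 1127/EI
  θ_A0 = 3060/EI,  θ_B0 = 2818/EI
Flexibility coefficients: a unit moment at one end gives L/(3EI) there and L/(6EI) at the far end, so f₁₁ = f₂₂ = 4.667/EI and f₁₂ = f₂₁ = 2.333/EI.
Compatibility — zero rotation at each built-in end:
  4.667 M_A + 2.333 M_B = 3060
  2.333 M_A + 4.667 M_B = 2818
Solving the pair gives M_A = 471.7 kN·m and M_B = 368.1 kN·m (hogging).

M_A = 471.7 kN·m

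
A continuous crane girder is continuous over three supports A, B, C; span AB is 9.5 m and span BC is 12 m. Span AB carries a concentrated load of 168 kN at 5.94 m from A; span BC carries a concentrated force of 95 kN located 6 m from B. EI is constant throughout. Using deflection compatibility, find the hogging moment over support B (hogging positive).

M_B = 253.6 kN·m

Insert a hinge at B; M_B is the redundant, and each span becomes simply supported.
Discontinuity in slope at B on the released structure — sum the simple-span end rotations:
  span AB: point load 168 at a = 5.94: Pab(L + a)/(6LEI) = 962.3/EI
  span BC: point load 95 at a = 6: Pab(L + b)/(6LEI) = 855/EI
  relative rotation θ_0 = (962.3 + 855)/EI = 1817/EI
A unit hogging moment at B produces rotation L₁/(3EI) + L₂/(3EI) = 7.167/EI.
Slope continuity at B: θ_0 = M_B·7.167/EI, so M_B = 1817/7.167 = 253.6 kN·m (hogging).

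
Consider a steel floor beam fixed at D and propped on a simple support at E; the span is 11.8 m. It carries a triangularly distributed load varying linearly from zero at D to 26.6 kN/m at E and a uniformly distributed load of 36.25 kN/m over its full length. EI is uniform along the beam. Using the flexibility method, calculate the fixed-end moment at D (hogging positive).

Remove the prop at E; the released (primary) structure is a cantilever built in at D.
Deflection at E on the released cantilever, summing each load's contribution:
  triangular load, peak 26.6 at the free end: 11w₀L⁴/(120EI) = 47274/EI
  UDL 36.25: wL⁴/(8EI) = 87851/EI
  δ_0 = 135125/EI
Tip deflection under a unit load at E: L³/(3EI) = 547.7/EI.
The prop prevents deflection at E: R_E = δ_0/δ_{EE} = 135125/547.7 = 246.7 kN.
Moment equilibrium about D: M_D = Σ(load moments about D) − R_E·L = 3758 − 246.7×11.8 = 847 kN·m.

M_D = 847 kN·m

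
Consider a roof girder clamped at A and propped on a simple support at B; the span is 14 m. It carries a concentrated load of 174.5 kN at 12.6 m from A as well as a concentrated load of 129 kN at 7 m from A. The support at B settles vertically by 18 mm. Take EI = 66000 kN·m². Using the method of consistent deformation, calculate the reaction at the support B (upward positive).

R_B = 187.4 kN

Take the reaction at B as the redundant and release it; the primary structure is a cantilever fixed at A.
Downward deflection at the released point B due to the loads:
  point load 174.5 at a = 12.6: Pa²(3L − a)/(6EI) = 135748/EI
  point load 129 at a = 7: Pa²(3L − a)/(6EI) = 36872/EI
  δ_0 = 172620/EI
Flexibility coefficient — unit upward force at B: δ_{BB} = L³/(3EI) = 914.7/EI.
With EI = 66000 kN·m²: δ_0 = 2.6155 m and δ_{BB} = 0.013859 m/kN.
Compatibility — the beam at B must follow the support down by 0.018 m: δ_0 − R_B·δ_{BB} = 0.018, so R_B = (2.6155 − 0.018)/0.013859 = 187.4 kN.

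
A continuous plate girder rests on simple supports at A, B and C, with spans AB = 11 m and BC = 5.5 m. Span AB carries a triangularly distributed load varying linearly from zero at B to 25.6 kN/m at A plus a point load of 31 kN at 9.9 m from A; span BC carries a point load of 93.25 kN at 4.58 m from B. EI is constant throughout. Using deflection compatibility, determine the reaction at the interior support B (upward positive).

R_B = 132.4 kN

Take M_B as the redundant. Released structure: two simple spans AB and BC with a hinge at B.
Discontinuity in slope at B on the released structure — sum the simple-span end rotations:
  span AB: triangular load, peak 25.6: 7w₀L³/(360EI) = 662.5/EI
  span AB: point load 31 at a = 9.9: Pab(L + a)/(6LEI) = 106.9/EI
  span BC: point load 93.25 at a = 4.58: Pab(L + b)/(6LEI) = 76.44/EI
  relative rotation θ_0 = (769.4 + 76.44)/EI = 845.9/EI
A unit hogging moment at B produces rotation L₁/(3EI) + L₂/(3EI) = 5.5/EI.
Compatibility: M_B·(L₁+L₂)/(3EI) = θ_0, giving M_B = 153.8 kN·m (hogging).
Span AB, ΣM about A with M_B applied at B: R_B^{AB}·11 = 823.2 + 153.8, so R_B^{AB} = 88.81 kN and R_A = 171.8 − 88.81 = 82.99 kN.
Span BC, ΣM about C: R_B^{BC}·5.5 = 85.79 + 153.8, so R_B^{BC} = 43.56 kN and R_C = 93.25 − 43.56 = 49.69 kN.
R_B = 88.81 + 43.56 = 132.4 kN.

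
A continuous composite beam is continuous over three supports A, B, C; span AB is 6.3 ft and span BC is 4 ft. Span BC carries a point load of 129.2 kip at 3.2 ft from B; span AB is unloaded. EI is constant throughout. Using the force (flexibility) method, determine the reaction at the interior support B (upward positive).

R_B = 33.72 kip

Release continuity at B by inserting a hinge; the redundant is the internal moment M_B. The primary structure is two simply-supported spans AB and BC.
Discontinuity in slope at B on the released structure — sum the simple-span end rotations:
  span BC: point load 129.2 at a = 3.2: Pab(L + b)/(6LEI) = 66.15/EI
  relative rotation θ_0 = (0 + 66.15)/EI = 66.15/EI
A unit hogging moment at B produces rotation L₁/(3EI) + L₂/(3EI) = 3.433/EI.
Compatibility: M_B·(L₁+L₂)/(3EI) = θ_0, giving M_B = 19.27 kip·ft (hogging).
Span AB, ΣM about A with M_B applied at B: R_B^{AB}·6.3 = 0 + 19.27, so R_B^{AB} = 3.058 kip and R_A = 0 − 3.058 = -3.058 kip.
Span BC, ΣM about C: R_B^{BC}·4 = 103.4 + 19.27, so R_B^{BC} = 30.66 kip and R_C = 129.2 − 30.66 = 98.54 kip.
R_B = 3.058 + 30.66 = 33.72 kip.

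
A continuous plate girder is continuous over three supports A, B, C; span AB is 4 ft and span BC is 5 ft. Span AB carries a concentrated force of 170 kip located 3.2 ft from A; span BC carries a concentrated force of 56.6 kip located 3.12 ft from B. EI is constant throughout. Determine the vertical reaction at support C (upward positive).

Insert a hinge at B; M_B is the redundant, and each span becomes simply supported.
End slopes at the hinge B, treating each span as simply supported:
  span AB: point load 170 at a = 3.2: Pab(L + a)/(6LEI) = 130.6/EI
  span BC: point load 56.6 at a = 3.12: Pab(L + b)/(6LEI) = 76.14/EI
  relative rotation θ_0 = (130.6 + 76.14)/EI = 206.7/EI
A unit hogging moment at B produces rotation L₁/(3EI) + L₂/(3EI) = 3/EI.
Compatibility: M_B·(L₁+L₂)/(3EI) = θ_0, giving M_B = 68.9 kip·ft (hogging).
Span BC, ΣM about C: R_B^{BC}·5 = 106.4 + 68.9, so R_B^{BC} = 35.06 kip and R_C = 56.6 − 35.06 = 21.54 kip.

R_C = 21.54 kip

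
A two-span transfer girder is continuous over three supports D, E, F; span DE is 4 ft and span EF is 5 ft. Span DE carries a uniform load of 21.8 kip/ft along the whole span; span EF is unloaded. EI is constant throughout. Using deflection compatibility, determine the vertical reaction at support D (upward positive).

R_D = 38.76 kip

Insert a hinge at E; M_E is the redundant, and each span becomes simply supported.
Rotations at E on the released spans (each span's end-slope, ×1/EI):
  span DE: UDL 21.8: wL³/(24EI) = 58.13/EI
  relative rotation θ_0 = (58.13 + 0)/EI = 58.13/EI
A unit hogging moment at E produces rotation L₁/(3EI) + L₂/(3EI) = 3/EI.
Slope continuity at E: θ_0 = M_E·3/EI, so M_E = 58.13/3 = 19.38 kip·ft (hogging).
Span DE, ΣM about D with M_E applied at E: R_E^{DE}·4 = 174.4 + 19.38, so R_E^{DE} = 48.44 kip and R_D = 87.2 − 48.44 = 38.76 kip.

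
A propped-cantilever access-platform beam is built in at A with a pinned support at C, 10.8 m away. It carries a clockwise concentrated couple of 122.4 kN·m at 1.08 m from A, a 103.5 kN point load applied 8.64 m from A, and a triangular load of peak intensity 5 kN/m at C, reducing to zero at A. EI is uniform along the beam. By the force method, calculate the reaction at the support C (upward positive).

R_C = 90.94 kN

Release the roller at C. Primary structure: cantilever fixed at A.
Free-end deflection of the primary structure under the applied loading (downward +):
  clockwise couple 122.4 at a = 1.08: M₀a(2L − a)/(2EI) = 1356/EI
  point load 103.5 at a = 8.64: Pa²(3L − a)/(6EI) = 30596/EI
  triangular load, peak 5 at the free end: 11w₀L⁴/(120EI) = 6236/EI
  δ_0 = 38188/EI
Tip deflection under a unit load at C: L³/(3EI) = 419.9/EI.
Compatibility at C: δ_0 − R_C·δ_{CC} = 0, so R_C = 38188/419.9 = 90.94 kN.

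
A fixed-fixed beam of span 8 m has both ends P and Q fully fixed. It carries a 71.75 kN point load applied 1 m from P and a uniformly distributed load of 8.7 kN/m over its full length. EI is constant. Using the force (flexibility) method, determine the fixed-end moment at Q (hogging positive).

Take the two fixed-end moments M_P, M_Q as redundants; the released structure is the simple span PQ.
End rotations of the released simple span under the applied load (×1/EI):
  at P: point load 71.75 at a = 1: Pab(L + b)/(6LEI) = 157/EI
  at Q: point load 71.75 at a = 1: Pab(L + a)/(6LEI) = 94.17/EI
  at P: UDL 8.7: wL³/(24EI) = 185.6/EI
  at Q: UDL 8.7: wL³/(24EI) = 185.6/EI
  θ_P0 = 342.6/EI,  θ_Q0 = 279.8/EI
Flexibility coefficients: a unit moment at one end gives L/(3EI) there and L/(6EI) at the far end, so f₁₁ = f₂₂ = 2.667/EI and f₁₂ = f₂₁ = 1.333/EI.
Compatibility — zero rotation at each built-in end:
  2.667 M_P + 1.333 M_Q = 342.6
  1.333 M_P + 2.667 M_Q = 279.8
Solving the pair gives M_P = 101.3 kN·m and M_Q = 54.25 kN·m (hogging).

M_Q = 54.25 kN·m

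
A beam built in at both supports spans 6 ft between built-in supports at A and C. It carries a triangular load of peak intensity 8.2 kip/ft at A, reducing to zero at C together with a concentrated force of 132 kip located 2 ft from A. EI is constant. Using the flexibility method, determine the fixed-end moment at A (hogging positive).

M_A = 132.1 kip·ft

Take the two fixed-end moments M_A, M_C as redundants; the released structure is the simple span AC.
Simple-span end rotations at A and C under the given loads:
  at A: triangular load, peak 8.2: w₀L³/(45EI) = 39.36/EI
  at C: triangular load, peak 8.2: 7w₀L³/(360EI) = 34.44/EI
  at A: point load 132 at a = 2: Pab(L + b)/(6LEI) = 293.3/EI
  at C: point load 132 at a = 2: Pab(L + a)/(6LEI) = 234.7/EI
  θ_A0 = 332.7/EI,  θ_C0 = 269.1/EI
Flexibility coefficients: a unit moment at one end gives L/(3EI) there and L/(6EI) at the far end, so f₁₁ = f₂₂ = 2/EI and f₁₂ = f₂₁ = 1/EI.
Compatibility — zero rotation at each built-in end:
  2 M_A + 1 M_C = 332.7
  1 M_A + 2 M_C = 269.1
Solving the pair gives M_A = 132.1 kip·ft and M_C = 68.51 kip·ft (hogging).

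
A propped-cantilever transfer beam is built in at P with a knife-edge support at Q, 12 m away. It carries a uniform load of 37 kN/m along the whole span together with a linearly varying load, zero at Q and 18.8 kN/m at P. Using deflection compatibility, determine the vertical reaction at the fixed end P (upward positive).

Choose R_Q as the redundant. The primary structure is the cantilever fixed at P.
Downward deflection at the released point Q due to the loads:
  UDL 37: wL⁴/(8EI) = 95904/EI
  triangular load, peak 18.8 at the fixed end: w₀L⁴/(30EI) = 12995/EI
  δ_0 = 108899/EI
Tip deflection under a unit load at Q: L³/(3EI) = 576/EI.
The prop prevents deflection at Q: R_Q = δ_0/δ_{QQ} = 108899/576 = 189.1 kN.
Vertical equilibrium: R_P = ΣP − R_Q = 556.8 − 189.1 = 367.7 kN.

R_P = 367.7 kN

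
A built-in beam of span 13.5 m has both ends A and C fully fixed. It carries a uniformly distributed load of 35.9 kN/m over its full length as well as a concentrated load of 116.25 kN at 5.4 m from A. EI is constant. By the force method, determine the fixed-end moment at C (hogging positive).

Take the two fixed-end moments M_A, M_C as redundants; the released structure is the simple span AC.
End rotations of the released simple span under the applied load (×1/EI):
  at A: UDL 35.9: wL³/(24EI) = 3680/EI
  at C: UDL 35.9: wL³/(24EI) = 3680/EI
  at A: point load 116.25 at a = 5.4: Pab(L + b)/(6LEI) = 1356/EI
  at C: point load 116.25 at a = 5.4: Pab(L + a)/(6LEI) = 1186/EI
  θ_A0 = 5036/EI,  θ_C0 = 4867/EI
Flexibility coefficients: a unit moment at one end gives L/(3EI) there and L/(6EI) at the far end, so f₁₁ = f₂₂ = 4.5/EI and f₁₂ = f₂₁ = 2.25/EI.
Compatibility — zero rotation at each built-in end:
  4.5 M_A + 2.25 M_C = 5036
  2.25 M_A + 4.5 M_C = 4867
Solving the pair gives M_A = 771.2 kN·m and M_C = 695.9 kN·m (hogging).

M_C = 695.9 kN·m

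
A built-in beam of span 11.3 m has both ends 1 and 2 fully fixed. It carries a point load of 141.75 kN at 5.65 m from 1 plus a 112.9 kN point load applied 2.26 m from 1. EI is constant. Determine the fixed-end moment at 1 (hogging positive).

Take the two fixed-end moments M_1, M_2 as redundants; the released structure is the simple span 12.
On the primary (simply-supported) span, the end slopes from the loading are:
  at 1: point load 141.75 at a = 5.65: Pab(L + b)/(6LEI) = 1131/EI
  at 2: point load 141.75 at a = 5.65: Pab(L + a)/(6LEI) = 1131/EI
  at 1: point load 112.9 at a = 2.26: Pab(L + b)/(6LEI) = 692/EI
  at 2: point load 112.9 at a = 2.26: Pab(L + a)/(6LEI) = 461.3/EI
  θ_10 = 1823/EI,  θ_20 = 1593/EI
Flexibility coefficients: a unit moment at one end gives L/(3EI) there and L/(6EI) at the far end, so f₁₁ = f₂₂ = 3.767/EI and f₁₂ = f₂₁ = 1.883/EI.
Compatibility — zero rotation at each built-in end:
  3.767 M_1 + 1.883 M_2 = 1823
  1.883 M_1 + 3.767 M_2 = 1593
Solving the pair gives M_1 = 363.5 kN·m and M_2 = 241 kN·m (hogging).

M_1 = 363.5 kN·m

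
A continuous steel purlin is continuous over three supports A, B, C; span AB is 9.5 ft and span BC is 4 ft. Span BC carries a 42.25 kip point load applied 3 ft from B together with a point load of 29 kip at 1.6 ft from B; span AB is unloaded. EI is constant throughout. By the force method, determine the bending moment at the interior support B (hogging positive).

M_B = 12.47 kip·ft

Take M_B as the redundant. Released structure: two simple spans AB and BC with a hinge at B.
Discontinuity in slope at B on the released structure — sum the simple-span end rotations:
  span BC: point load 42.25 at a = 3: Pab(L + b)/(6LEI) = 26.41/EI
  span BC: point load 29 at a = 1.6: Pab(L + b)/(6LEI) = 29.7/EI
  relative rotation θ_0 = (0 + 56.1)/EI = 56.1/EI
A unit hogging moment at B produces rotation L₁/(3EI) + L₂/(3EI) = 4.5/EI.
Compatibility: M_B·(L₁+L₂)/(3EI) = θ_0, giving M_B = 12.47 kip·ft (hogging).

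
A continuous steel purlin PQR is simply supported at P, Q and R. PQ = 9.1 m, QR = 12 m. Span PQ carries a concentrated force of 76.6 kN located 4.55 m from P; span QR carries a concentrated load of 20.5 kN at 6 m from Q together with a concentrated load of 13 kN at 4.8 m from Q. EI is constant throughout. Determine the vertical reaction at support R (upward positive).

R_R = 7.147 kN

Take M_Q as the redundant. Released structure: two simple spans PQ and QR with a hinge at Q.
End slopes at the hinge Q, treating each span as simply supported:
  span PQ: point load 76.6 at a = 4.55: Pab(L + a)/(6LEI) = 396.5/EI
  span QR: point load 20.5 at a = 6: Pab(L + b)/(6LEI) = 184.5/EI
  span QR: point load 13 at a = 4.8: Pab(L + b)/(6LEI) = 119.8/EI
  relative rotation θ_0 = (396.5 + 304.3)/EI = 700.8/EI
A unit hogging moment at Q produces rotation L₁/(3EI) + L₂/(3EI) = 7.033/EI.
Compatibility: M_Q·(L₁+L₂)/(3EI) = θ_0, giving M_Q = 99.63 kN·m (hogging).
Span QR, ΣM about R: R_Q^{QR}·12 = 216.6 + 99.63, so R_Q^{QR} = 26.35 kN and R_R = 33.5 − 26.35 = 7.147 kN.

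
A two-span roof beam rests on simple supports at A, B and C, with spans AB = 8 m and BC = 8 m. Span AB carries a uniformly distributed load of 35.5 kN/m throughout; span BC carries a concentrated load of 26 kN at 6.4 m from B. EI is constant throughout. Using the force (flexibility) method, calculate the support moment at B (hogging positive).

M_B = 152 kN·m

Insert a hinge at B; M_B is the redundant, and each span becomes simply supported.
Discontinuity in slope at B on the released structure — sum the simple-span end rotations:
  span AB: UDL 35.5: wL³/(24EI) = 757.3/EI
  span BC: point load 26 at a = 6.4: Pab(L + b)/(6LEI) = 53.25/EI
  relative rotation θ_0 = (757.3 + 53.25)/EI = 810.6/EI
A unit hogging moment at B produces rotation L₁/(3EI) + L₂/(3EI) = 5.333/EI.
Compatibility: M_B·(L₁+L₂)/(3EI) = θ_0, giving M_B = 152 kN·m (hogging).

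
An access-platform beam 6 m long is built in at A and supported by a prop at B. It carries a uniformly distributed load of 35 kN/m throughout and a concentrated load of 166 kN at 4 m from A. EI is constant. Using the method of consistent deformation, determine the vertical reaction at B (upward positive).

Take the reaction at B as the redundant and release it; the primary structure is a cantilever fixed at A.
Primary-structure tip deflection at B by superposition:
  UDL 35: wL⁴/(8EI) = 5670/EI
  point load 166 at a = 4: Pa²(3L − a)/(6EI) = 6197/EI
  δ_0 = 11867/EI
Flexibility coefficient — unit upward force at B: δ_{BB} = L³/(3EI) = 72/EI.
Compatibility at B: δ_0 − R_B·δ_{BB} = 0, so R_B = 11867/72 = 164.8 kN.

R_B = 164.8 kN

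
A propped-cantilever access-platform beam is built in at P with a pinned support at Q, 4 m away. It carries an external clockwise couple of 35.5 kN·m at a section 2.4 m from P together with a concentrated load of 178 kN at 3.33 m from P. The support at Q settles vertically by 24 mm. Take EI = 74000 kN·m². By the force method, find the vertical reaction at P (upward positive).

R_P = 116.4 kN

Take the reaction at Q as the redundant and release it; the primary structure is a cantilever fixed at P.
Free-end deflection of the primary structure under the applied loading (downward +):
  clockwise couple 35.5 at a = 2.4: M₀a(2L − a)/(2EI) = 238.6/EI
  point load 178 at a = 3.33: Pa²(3L − a)/(6EI) = 2852/EI
  δ_0 = 3091/EI
Flexibility coefficient — unit upward force at Q: δ_{QQ} = L³/(3EI) = 21.33/EI.
With EI = 74000 kN·m²: δ_0 = 0.041767 m and δ_{QQ} = 0.000288 m/kN.
Compatibility — the beam at Q must follow the support down by 0.024 m: δ_0 − R_Q·δ_{QQ} = 0.024, so R_Q = (0.041767 − 0.024)/0.000288 = 61.63 kN.
Vertical equilibrium: R_P = ΣP − R_Q = 178 − 61.63 = 116.4 kN.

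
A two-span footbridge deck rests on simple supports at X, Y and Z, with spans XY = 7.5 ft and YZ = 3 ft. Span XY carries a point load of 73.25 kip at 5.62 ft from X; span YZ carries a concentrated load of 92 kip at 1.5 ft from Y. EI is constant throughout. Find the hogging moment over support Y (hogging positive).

Take M_Y as the redundant. Released structure: two simple spans XY and YZ with a hinge at Y.
Rotations at Y on the released spans (each span's end-slope, ×1/EI):
  span XY: point load 73.25 at a = 5.62: Pab(L + a)/(6LEI) = 225.6/EI
  span YZ: point load 92 at a = 1.5: Pab(L + b)/(6LEI) = 51.75/EI
  relative rotation θ_0 = (225.6 + 51.75)/EI = 277.4/EI
A unit hogging moment at Y produces rotation L₁/(3EI) + L₂/(3EI) = 3.5/EI.
Compatibility: M_Y·(L₁+L₂)/(3EI) = θ_0, giving M_Y = 79.26 kip·ft (hogging).

M_Y = 79.26 kip·ft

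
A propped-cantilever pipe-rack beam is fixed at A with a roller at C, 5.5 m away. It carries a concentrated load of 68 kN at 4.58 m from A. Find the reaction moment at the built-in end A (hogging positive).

Choose R_C as the redundant. The primary structure is the cantilever fixed at A.
Free-end deflection of the primary structure under the applied loading (downward +):
  point load 68 at a = 4.58: Pa²(3L − a)/(6EI) = 2834/EI
Flexibility coefficient — unit upward force at C: δ_{CC} = L³/(3EI) = 55.46/EI.
Compatibility at C: δ_0 − R_C·δ_{CC} = 0, so R_C = 2834/55.46 = 51.1 kN.
Moment equilibrium about A: M_A = Σ(load moments about A) − R_C·L = 311.4 − 51.1×5.5 = 30.4 kN·m.

M_A = 30.4 kN·m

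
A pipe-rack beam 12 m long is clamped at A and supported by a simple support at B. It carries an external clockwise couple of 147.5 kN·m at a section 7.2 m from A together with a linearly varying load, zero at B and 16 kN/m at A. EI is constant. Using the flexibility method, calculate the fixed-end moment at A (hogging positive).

Choose R_B as the redundant. The primary structure is the cantilever fixed at A.
Deflection at B on the released cantilever, summing each load's contribution:
  clockwise couple 147.5 at a = 7.2: M₀a(2L − a)/(2EI) = 8921/EI
  triangular load, peak 16 at the fixed end: w₀L⁴/(30EI) = 11059/EI
  δ_0 = 19980/EI
Flexibility coefficient — unit upward force at B: δ_{BB} = L³/(3EI) = 576/EI.
Compatibility at B: δ_0 − R_B·δ_{BB} = 0, so R_B = 19980/576 = 34.69 kN.
Moment equilibrium about A: M_A = Σ(load moments about A) − R_B·L = 531.5 − 34.69×12 = 115.2 kN·m.

M_A = 115.2 kN·m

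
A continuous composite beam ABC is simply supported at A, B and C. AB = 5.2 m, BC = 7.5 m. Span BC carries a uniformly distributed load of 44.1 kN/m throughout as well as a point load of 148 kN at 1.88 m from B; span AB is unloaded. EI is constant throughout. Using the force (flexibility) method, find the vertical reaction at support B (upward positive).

Insert a hinge at B; M_B is the redundant, and each span becomes simply supported.
Discontinuity in slope at B on the released structure — sum the simple-span end rotations:
  span BC: UDL 44.1: wL³/(24EI) = 775.2/EI
  span BC: point load 148 at a = 1.88: Pab(L + b)/(6LEI) = 455.9/EI
  relative rotation θ_0 = (0 + 1231)/EI = 1231/EI
A unit hogging moment at B produces rotation L₁/(3EI) + L₂/(3EI) = 4.233/EI.
Compatibility: M_B·(L₁+L₂)/(3EI) = θ_0, giving M_B = 290.8 kN·m (hogging).
Span AB, ΣM about A with M_B applied at B: R_B^{AB}·5.2 = 0 + 290.8, so R_B^{AB} = 55.93 kN and R_A = 0 − 55.93 = -55.93 kN.
Span BC, ΣM about C: R_B^{BC}·7.5 = 2072 + 290.8, so R_B^{BC} = 315.1 kN and R_C = 478.8 − 315.1 = 163.7 kN.
R_B = 55.93 + 315.1 = 371 kN.

R_B = 371 kN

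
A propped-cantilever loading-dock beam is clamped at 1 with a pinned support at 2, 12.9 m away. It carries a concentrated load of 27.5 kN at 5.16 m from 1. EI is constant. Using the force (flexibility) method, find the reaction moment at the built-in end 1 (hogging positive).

M_1 = 68.11 kN·m

Take the reaction at 2 as the redundant and release it; the primary structure is a cantilever fixed at 1.
Free-end deflection of the primary structure under the applied loading (downward +):
  point load 27.5 at a = 5.16: Pa²(3L − a)/(6EI) = 4093/EI
Tip deflection under a unit load at 2: L³/(3EI) = 715.6/EI.
Compatibility at 2: δ_0 − R_2·δ_{22} = 0, so R_2 = 4093/715.6 = 5.72 kN.
Moment equilibrium about 1: M_1 = Σ(load moments about 1) − R_2·L = 141.9 − 5.72×12.9 = 68.11 kN·m.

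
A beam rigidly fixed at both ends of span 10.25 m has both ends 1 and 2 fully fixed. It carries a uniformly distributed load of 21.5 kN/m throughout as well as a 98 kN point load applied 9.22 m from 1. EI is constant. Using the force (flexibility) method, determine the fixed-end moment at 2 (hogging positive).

Release both end moments; the primary structure is a simply-supported span 12 with redundants M_1 and M_2.
End rotations of the released simple span under the applied load (×1/EI):
  at 1: UDL 21.5: wL³/(24EI) = 964.7/EI
  at 2: UDL 21.5: wL³/(24EI) = 964.7/EI
  at 1: point load 98 at a = 9.22: Pab(L + b)/(6LEI) = 170.7/EI
  at 2: point load 98 at a = 9.22: Pab(L + a)/(6LEI) = 294.6/EI
  θ_10 = 1135/EI,  θ_20 = 1259/EI
Flexibility coefficients: a unit moment at one end gives L/(3EI) there and L/(6EI) at the far end, so f₁₁ = f₂₂ = 3.417/EI and f₁₂ = f₂₁ = 1.708/EI.
Compatibility — zero rotation at each built-in end:
  3.417 M_1 + 1.708 M_2 = 1135
  1.708 M_1 + 3.417 M_2 = 1259
Solving the pair gives M_1 = 197.4 kN·m and M_2 = 269.9 kN·m (hogging).

M_2 = 269.9 kN·m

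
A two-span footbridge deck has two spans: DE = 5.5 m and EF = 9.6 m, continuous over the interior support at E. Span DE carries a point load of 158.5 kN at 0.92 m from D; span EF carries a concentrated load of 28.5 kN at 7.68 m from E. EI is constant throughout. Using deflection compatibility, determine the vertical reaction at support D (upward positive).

R_D = 124.3 kN

Insert a hinge at E; M_E is the redundant, and each span becomes simply supported.
End slopes at the hinge E, treating each span as simply supported:
  span DE: point load 158.5 at a = 0.92: Pab(L + a)/(6LEI) = 129.9/EI
  span EF: point load 28.5 at a = 7.68: Pab(L + b)/(6LEI) = 84.05/EI
  relative rotation θ_0 = (129.9 + 84.05)/EI = 214/EI
A unit hogging moment at E produces rotation L₁/(3EI) + L₂/(3EI) = 5.033/EI.
Slope continuity at E: θ_0 = M_E·5.033/EI, so M_E = 214/5.033 = 42.51 kN·m (hogging).
Span DE, ΣM about D with M_E applied at E: R_E^{DE}·5.5 = 145.8 + 42.51, so R_E^{DE} = 34.24 kN and R_D = 158.5 − 34.24 = 124.3 kN.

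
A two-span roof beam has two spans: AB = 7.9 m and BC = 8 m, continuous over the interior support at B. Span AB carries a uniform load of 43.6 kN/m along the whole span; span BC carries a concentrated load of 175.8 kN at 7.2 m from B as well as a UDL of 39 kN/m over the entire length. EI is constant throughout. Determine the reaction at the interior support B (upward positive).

R_B = 436.6 kN

Insert a hinge at B; M_B is the redundant, and each span becomes simply supported.
Discontinuity in slope at B on the released structure — sum the simple-span end rotations:
  span AB: UDL 43.6: wL³/(24EI) = 895.7/EI
  span BC: point load 175.8 at a = 7.2: Pab(L + b)/(6LEI) = 185.6/EI
  span BC: UDL 39: wL³/(24EI) = 832/EI
  relative rotation θ_0 = (895.7 + 1018)/EI = 1913/EI
A unit hogging moment at B produces rotation L₁/(3EI) + L₂/(3EI) = 5.3/EI.
Compatibility: M_B·(L₁+L₂)/(3EI) = θ_0, giving M_B = 361 kN·m (hogging).
Span AB, ΣM about A with M_B applied at B: R_B^{AB}·7.9 = 1361 + 361, so R_B^{AB} = 217.9 kN and R_A = 344.4 − 217.9 = 126.5 kN.
Span BC, ΣM about C: R_B^{BC}·8 = 1389 + 361, so R_B^{BC} = 218.7 kN and R_C = 487.8 − 218.7 = 269.1 kN.
R_B = 217.9 + 218.7 = 436.6 kN.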